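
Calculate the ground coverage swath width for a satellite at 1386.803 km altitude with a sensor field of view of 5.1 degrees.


FOV = 5.1 deg = 0.08901179 rad
swath = 2 * alt * tan(FOV/2) = 2 * 1386.803 * tan(0.0445059)
swath = 2 * 1386.803 * 0.0445353
swath = 123.5234 km

123.5234 km


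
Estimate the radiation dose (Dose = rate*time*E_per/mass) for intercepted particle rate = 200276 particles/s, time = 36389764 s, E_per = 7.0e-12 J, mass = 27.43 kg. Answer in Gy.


Total energy deposited = rate * time * E_per
  = 200276 * 36389764 * 7.0e-12 = 51.0160 J
Dose = E_total / mass = 51.0160 / 27.43
Dose = 1.8599 Gy

1.8599 Gy


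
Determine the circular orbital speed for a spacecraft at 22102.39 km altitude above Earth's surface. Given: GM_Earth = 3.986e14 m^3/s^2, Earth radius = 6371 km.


r = R_E + alt = 6371.0 + 22102.39 = 28473.3900 km = 2.847339e+07 m
v = sqrt(mu/r) = sqrt(3.986e14 / 2.847339e+07) = 3741.5285 m/s = 3.7415 km/s

3.7415 km/s


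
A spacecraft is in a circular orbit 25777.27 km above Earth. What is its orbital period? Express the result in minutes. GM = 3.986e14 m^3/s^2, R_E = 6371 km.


r = 32148.2700 km = 3.214827e+07 m
T = 2*pi*sqrt(r^3/mu) = 2*pi*sqrt(3.3225599e+22 / 3.986e14)
T = 57365.0837 s = 956.0847 min

956.0847 minutes


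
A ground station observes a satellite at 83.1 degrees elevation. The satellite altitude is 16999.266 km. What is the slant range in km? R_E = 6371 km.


h = 16999.266 km, el = 83.1 deg
d = -R_E*sin(el) + sqrt((R_E*sin(el))^2 + 2*R_E*h + h^2)
d = -6371.0000*sin(1.4504) + sqrt((6371.0000*0.9927573)^2 + 2*6371.0000*16999.266 + 16999.266^2)
d = 17032.8721 km

17032.8721 km


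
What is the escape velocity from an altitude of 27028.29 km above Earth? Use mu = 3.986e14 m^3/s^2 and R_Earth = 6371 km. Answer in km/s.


r = 6371.0 + 27028.29 = 33399.2900 km = 3.339929e+07 m
v_esc = sqrt(2*mu/r) = sqrt(2*3.986e14 / 3.339929e+07)
v_esc = 4885.5676 m/s = 4.8856 km/s

4.8856 km/s


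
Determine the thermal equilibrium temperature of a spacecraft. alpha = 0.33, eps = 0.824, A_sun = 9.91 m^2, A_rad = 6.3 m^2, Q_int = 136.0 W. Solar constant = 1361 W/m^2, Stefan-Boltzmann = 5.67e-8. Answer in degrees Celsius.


Numerator = alpha*S*A_sun + Q_int = 0.33*1361*9.91 + 136.0 = 4586.8783 W
Denominator = eps*sigma*A_rad = 0.824*5.67e-8*6.3 = 2.9434104e-07 W/K^4
T^4 = 1.558355e+10 K^4
T = 353.3187 K = 80.1687 C

80.1687 degrees Celsius


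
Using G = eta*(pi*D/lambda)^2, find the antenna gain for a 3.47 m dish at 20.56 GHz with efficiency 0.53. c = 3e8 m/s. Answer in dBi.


lambda = c/f = 3e8 / 2.056e+10 = 0.01459144 m
G = eta*(pi*D/lambda)^2 = 0.53*(pi*3.47/0.01459144)^2
G = 295827.3177 (linear)
G = 10*log10(295827.3177) = 54.7104 dBi

54.7104 dBi


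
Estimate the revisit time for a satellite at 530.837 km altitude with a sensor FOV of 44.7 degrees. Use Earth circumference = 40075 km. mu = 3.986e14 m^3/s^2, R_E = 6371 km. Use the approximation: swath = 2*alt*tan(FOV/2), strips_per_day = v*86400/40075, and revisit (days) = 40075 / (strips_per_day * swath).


swath = 2*530.837*tan(0.3900811) = 436.5070 km
v = sqrt(mu/r) = 7599.5224 m/s = 7.5995 km/s
strips/day = v*86400/40075 = 7.5995*86400/40075 = 16.3842
coverage/day = strips * swath = 16.3842 * 436.5070 = 7151.8381 km
revisit = 40075 / 7151.8381 = 5.6035 days

5.6035 days


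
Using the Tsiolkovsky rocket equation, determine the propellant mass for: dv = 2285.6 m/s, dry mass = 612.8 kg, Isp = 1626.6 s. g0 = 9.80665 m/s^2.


ve = Isp * g0 = 1626.6 * 9.80665 = 15951.496890 m/s
mass ratio = exp(dv/ve) = exp(2285.6/15951.496890) = 1.15405792
m_prop = m_dry * (mr - 1) = 612.8 * (1.15405792 - 1)
m_prop = 94.4067 kg

94.4067 kg


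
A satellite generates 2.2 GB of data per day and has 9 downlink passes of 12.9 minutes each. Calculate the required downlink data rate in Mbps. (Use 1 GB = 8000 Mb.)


total contact time = 9 * 12.9 * 60 = 6966.0000 s
data = 2.2 GB = 17600.0000 Mb
rate = 17600.0000 / 6966.0000 = 2.5266 Mbps

2.5266 Mbps


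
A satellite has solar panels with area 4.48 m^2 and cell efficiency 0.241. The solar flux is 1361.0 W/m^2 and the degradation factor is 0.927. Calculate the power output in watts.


P = area * eta * S * degradation
P = 4.48 * 0.241 * 1361.0 * 0.927
P = 1362.1750 W

1362.1750 W


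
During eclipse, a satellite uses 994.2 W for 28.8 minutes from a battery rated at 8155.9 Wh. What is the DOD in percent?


E_used = P * t / 60 = 994.2 * 28.8 / 60 = 477.2160 Wh
DOD = E_used / E_total * 100 = 477.2160 / 8155.9 * 100
DOD = 5.8512 %

5.8512 %


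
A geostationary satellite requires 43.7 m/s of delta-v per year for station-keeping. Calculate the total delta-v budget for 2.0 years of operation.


dV = rate * years = 43.7 * 2.0
dV = 87.4000 m/s

87.4000 m/s


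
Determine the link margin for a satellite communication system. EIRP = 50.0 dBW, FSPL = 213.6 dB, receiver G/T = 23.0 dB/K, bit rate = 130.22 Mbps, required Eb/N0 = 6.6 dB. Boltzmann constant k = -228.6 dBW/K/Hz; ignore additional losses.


C/N0 = EIRP - FSPL + G/T - k = 50.0 - 213.6 + 23.0 - (-228.6)
C/N0 = 88.0000 dB-Hz
R_b = 130.22 Mbps = 1.3022e+08 bps -> 10*log10(R_b) = 81.1468 dB-Hz
Eb/N0 = C/N0 - 10*log10(R_b) = 88.0000 - 81.1468 = 6.8532 dB
Margin = Eb/N0 - Eb/N0_req = 6.8532 - 6.6 = 0.2532231 dB (link closes)

0.2532 dB


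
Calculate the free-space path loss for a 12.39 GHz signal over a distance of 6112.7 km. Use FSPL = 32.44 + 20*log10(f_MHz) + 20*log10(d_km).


f = 12.39 GHz = 12390.0000 MHz
d = 6112.7 km
FSPL = 32.44 + 20*log10(12390.0000) + 20*log10(6112.7)
FSPL = 32.44 + 81.8614 + 75.7247
FSPL = 190.0261 dB

190.0261 dB


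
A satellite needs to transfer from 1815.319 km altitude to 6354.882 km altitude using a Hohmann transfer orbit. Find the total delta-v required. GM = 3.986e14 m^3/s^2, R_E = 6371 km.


r1 = 8186.3190 km = 8.186319e+06 m
r2 = 12725.8820 km = 1.2725882e+07 m
dv1 = sqrt(mu/r1)*(sqrt(2*r2/(r1+r2)) - 1) = 720.2040 m/s
dv2 = sqrt(mu/r2)*(1 - sqrt(2*r1/(r1+r2))) = 644.5654 m/s
total dv = |dv1| + |dv2| = 720.2040 + 644.5654 = 1364.7694 m/s = 1.3648 km/s

1.3648 km/s


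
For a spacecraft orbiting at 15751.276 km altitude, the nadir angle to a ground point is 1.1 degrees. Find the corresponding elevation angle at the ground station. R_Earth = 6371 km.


r = R_E + alt = 22122.2760 km
Law of sines in the satellite / Earth-center / ground-point triangle:
  sin(nadir)/R_E = sin(90 + el)/r  =>  cos(el) = (r/R_E)*sin(nadir)
cos(el) = (22122.2760 / 6371.0000) * sin(1.1 deg) = 0.06666004
el = arccos(0.06666004) = 86.1778 deg
(Earth-central angle = 90 - nadir - el = 2.7222 deg)

86.1778 degrees


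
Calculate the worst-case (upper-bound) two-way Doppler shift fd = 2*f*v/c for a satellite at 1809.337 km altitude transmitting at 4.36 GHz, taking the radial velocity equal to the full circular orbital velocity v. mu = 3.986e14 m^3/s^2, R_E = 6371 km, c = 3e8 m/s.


r = 8.180337e+06 m
v = sqrt(mu/r) = 6980.4440 m/s (worst-case radial velocity)
f = 4.36 GHz = 4.36e+09 Hz
fd = 2*f*v/c = 2*4.36e+09*6980.4440/3.0e+08
fd = 202898.2399 Hz

202898.2399 Hz


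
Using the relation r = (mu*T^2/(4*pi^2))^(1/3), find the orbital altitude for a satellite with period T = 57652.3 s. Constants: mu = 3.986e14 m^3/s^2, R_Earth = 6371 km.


T = 57652.3 s
r = (mu*T^2/(4*pi^2))^(1/3) = (3.986e14 * 57652.3^2 / (4*pi^2))^(1/3)
r = 3.2255488e+07 m = 32255.4876 km
alt = r - R_E = 32255.4876 - 6371 = 25884.4876 km

25884.4876 km


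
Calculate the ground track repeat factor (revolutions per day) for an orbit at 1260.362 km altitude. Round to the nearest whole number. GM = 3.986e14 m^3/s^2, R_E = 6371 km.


r = 7.631362e+06 m
T = 2*pi*sqrt(r^3/mu) = 6634.5933 s = 110.5766 min
revs/day = 1440 / 110.5766 = 13.0227
Rounded: 13 revolutions per day

13 revolutions per day


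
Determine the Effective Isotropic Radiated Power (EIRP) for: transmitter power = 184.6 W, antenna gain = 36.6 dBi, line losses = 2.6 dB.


Pt = 184.6 W = 22.6623 dBW
EIRP = Pt_dBW + Gt - losses = 22.6623 + 36.6 - 2.6 = 56.6623 dBW

56.6623 dBW


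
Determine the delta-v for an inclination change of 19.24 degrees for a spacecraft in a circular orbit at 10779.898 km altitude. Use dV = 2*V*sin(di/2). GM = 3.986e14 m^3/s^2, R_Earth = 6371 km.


r = 17150.8980 km = 1.7150898e+07 m
V = sqrt(mu/r) = 4820.8677 m/s
di = 19.24 deg = 0.3358013 rad
dV = 2*V*sin(di/2) = 2*4820.8677*sin(0.1679007)
dV = 1611.2585 m/s = 1.6113 km/s

1.6113 km/s


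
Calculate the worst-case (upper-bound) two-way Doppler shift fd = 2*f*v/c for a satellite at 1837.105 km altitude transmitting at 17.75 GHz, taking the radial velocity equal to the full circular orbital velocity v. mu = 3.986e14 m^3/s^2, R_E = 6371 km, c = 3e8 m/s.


r = 8.208105e+06 m
v = sqrt(mu/r) = 6968.6266 m/s (worst-case radial velocity)
f = 17.75 GHz = 1.775e+10 Hz
fd = 2*f*v/c = 2*1.775e+10*6968.6266/3.0e+08
fd = 824620.8165 Hz

824620.8165 Hz


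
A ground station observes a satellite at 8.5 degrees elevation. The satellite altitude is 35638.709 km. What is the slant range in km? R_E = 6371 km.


h = 35638.709 km, el = 8.5 deg
d = -R_E*sin(el) + sqrt((R_E*sin(el))^2 + 2*R_E*h + h^2)
d = -6371.0000*sin(0.148353) + sqrt((6371.0000*0.1478094)^2 + 2*6371.0000*35638.709 + 35638.709^2)
d = 40592.7834 km

40592.7834 km


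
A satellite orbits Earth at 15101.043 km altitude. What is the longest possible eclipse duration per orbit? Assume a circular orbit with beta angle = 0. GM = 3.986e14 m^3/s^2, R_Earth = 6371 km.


r = 21472.0430 km
T = 521.8792 min
Eclipse fraction = arcsin(R_E/r)/pi = arcsin(6371.0000/21472.0430)/pi
= arcsin(0.2967114)/pi = 0.09588994
Eclipse duration = 0.09588994 * 521.8792 = 50.0430 min

50.0430 minutes


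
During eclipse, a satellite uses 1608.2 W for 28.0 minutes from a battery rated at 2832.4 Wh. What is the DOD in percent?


E_used = P * t / 60 = 1608.2 * 28.0 / 60 = 750.4933 Wh
DOD = E_used / E_total * 100 = 750.4933 / 2832.4 * 100
DOD = 26.4967 %

26.4967 %


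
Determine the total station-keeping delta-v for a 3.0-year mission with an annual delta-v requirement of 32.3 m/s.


dV = rate * years = 32.3 * 3.0
dV = 96.9000 m/s

96.9000 m/s


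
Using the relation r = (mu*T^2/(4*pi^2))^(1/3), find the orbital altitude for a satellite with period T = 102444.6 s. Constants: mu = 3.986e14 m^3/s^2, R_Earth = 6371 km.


T = 102444.6 s
r = (mu*T^2/(4*pi^2))^(1/3) = (3.986e14 * 102444.6^2 / (4*pi^2))^(1/3)
r = 4.7320781e+07 m = 47320.7806 km
alt = r - R_E = 47320.7806 - 6371 = 40949.7806 km

40949.7806 km


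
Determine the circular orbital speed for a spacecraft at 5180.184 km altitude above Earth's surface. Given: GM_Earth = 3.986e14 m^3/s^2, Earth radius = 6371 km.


r = R_E + alt = 6371.0 + 5180.184 = 11551.1840 km = 1.1551184e+07 m
v = sqrt(mu/r) = sqrt(3.986e14 / 1.1551184e+07) = 5874.2902 m/s = 5.8743 km/s

5.8743 km/s


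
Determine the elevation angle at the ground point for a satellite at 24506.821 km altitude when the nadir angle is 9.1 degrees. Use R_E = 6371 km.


r = R_E + alt = 30877.8210 km
Law of sines in the satellite / Earth-center / ground-point triangle:
  sin(nadir)/R_E = sin(90 + el)/r  =>  cos(el) = (r/R_E)*sin(nadir)
cos(el) = (30877.8210 / 6371.0000) * sin(9.1 deg) = 0.7665322
el = arccos(0.7665322) = 39.9565 deg
(Earth-central angle = 90 - nadir - el = 40.9435 deg)

39.9565 degrees


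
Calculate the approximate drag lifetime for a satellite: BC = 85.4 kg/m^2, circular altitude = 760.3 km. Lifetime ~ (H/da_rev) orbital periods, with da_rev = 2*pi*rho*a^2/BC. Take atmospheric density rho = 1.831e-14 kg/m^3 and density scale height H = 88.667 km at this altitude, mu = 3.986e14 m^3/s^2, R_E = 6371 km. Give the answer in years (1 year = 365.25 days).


a = R_E + alt = 7131.3000 km = 7.1313e+06 m
da_rev = 2*pi*rho*a^2/BC = 2*pi*1.831e-14*(7.1313e+06)^2/85.4 = 0.0685090201 m per revolution
N = H/da_rev = 88667.0000 m / 0.0685090201 m = 1.2942383e+06 revolutions
P = 2*pi*sqrt(a^3/mu) = 5993.2760 s
lifetime = N*P = 1.2942383e+06 * 5993.2760 = 7.7567276e+09 s = 89776.9399 days
years = 89776.9399 / 365.25 = 245.7959 years

245.7959 years


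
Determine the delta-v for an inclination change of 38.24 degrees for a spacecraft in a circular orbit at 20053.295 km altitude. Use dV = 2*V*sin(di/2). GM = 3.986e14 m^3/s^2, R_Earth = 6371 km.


r = 26424.2950 km = 2.6424295e+07 m
V = sqrt(mu/r) = 3883.8902 m/s
di = 38.24 deg = 0.6674139 rad
dV = 2*V*sin(di/2) = 2*3883.8902*sin(0.333707)
dV = 2544.3188 m/s = 2.5443 km/s

2.5443 km/s


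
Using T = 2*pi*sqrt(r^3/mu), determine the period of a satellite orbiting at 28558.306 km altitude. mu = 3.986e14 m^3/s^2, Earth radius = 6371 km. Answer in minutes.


r = 34929.3060 km = 3.4929306e+07 m
T = 2*pi*sqrt(r^3/mu) = 2*pi*sqrt(4.2615724e+22 / 3.986e14)
T = 64967.5002 s = 1082.7917 min

1082.7917 minutes


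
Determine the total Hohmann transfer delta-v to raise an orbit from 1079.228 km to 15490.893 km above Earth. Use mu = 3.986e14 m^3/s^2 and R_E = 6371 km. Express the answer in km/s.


r1 = 7450.2280 km = 7.450228e+06 m
r2 = 21861.8930 km = 2.1861893e+07 m
dv1 = sqrt(mu/r1)*(sqrt(2*r2/(r1+r2)) - 1) = 1618.9613 m/s
dv2 = sqrt(mu/r2)*(1 - sqrt(2*r1/(r1+r2))) = 1225.5750 m/s
total dv = |dv1| + |dv2| = 1618.9613 + 1225.5750 = 2844.5363 m/s = 2.8445 km/s

2.8445 km/s


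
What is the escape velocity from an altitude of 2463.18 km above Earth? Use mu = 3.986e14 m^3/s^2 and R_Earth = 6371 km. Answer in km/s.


r = 6371.0 + 2463.18 = 8834.1800 km = 8.83418e+06 m
v_esc = sqrt(2*mu/r) = sqrt(2*3.986e14 / 8.83418e+06)
v_esc = 9499.4951 m/s = 9.4995 km/s

9.4995 km/s


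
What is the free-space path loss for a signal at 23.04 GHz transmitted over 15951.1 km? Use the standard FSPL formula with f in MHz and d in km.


f = 23.04 GHz = 23040.0000 MHz
d = 15951.1 km
FSPL = 32.44 + 20*log10(23040.0000) + 20*log10(15951.1)
FSPL = 32.44 + 87.2496 + 84.0558
FSPL = 203.7455 dB

203.7455 dB


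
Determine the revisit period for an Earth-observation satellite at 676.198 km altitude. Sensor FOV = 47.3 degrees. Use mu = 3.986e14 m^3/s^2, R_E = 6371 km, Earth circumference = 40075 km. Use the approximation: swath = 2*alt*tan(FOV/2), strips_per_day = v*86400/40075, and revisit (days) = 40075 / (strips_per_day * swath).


swath = 2*676.198*tan(0.4127704) = 592.2533 km
v = sqrt(mu/r) = 7520.7371 m/s = 7.5207 km/s
strips/day = v*86400/40075 = 7.5207*86400/40075 = 16.2144
coverage/day = strips * swath = 16.2144 * 592.2533 = 9603.0257 km
revisit = 40075 / 9603.0257 = 4.1732 days

4.1732 days


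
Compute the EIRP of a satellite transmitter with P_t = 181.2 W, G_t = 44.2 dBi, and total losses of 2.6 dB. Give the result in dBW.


Pt = 181.2 W = 22.5816 dBW
EIRP = Pt_dBW + Gt - losses = 22.5816 + 44.2 - 2.6 = 64.1816 dBW

64.1816 dBW


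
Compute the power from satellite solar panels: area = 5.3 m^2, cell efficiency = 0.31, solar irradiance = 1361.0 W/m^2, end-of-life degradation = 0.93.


P = area * eta * S * degradation
P = 5.3 * 0.31 * 1361.0 * 0.93
P = 2079.5944 W

2079.5944 W


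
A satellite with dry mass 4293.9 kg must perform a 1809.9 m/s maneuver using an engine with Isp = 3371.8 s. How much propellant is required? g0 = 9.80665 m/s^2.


ve = Isp * g0 = 3371.8 * 9.80665 = 33066.062470 m/s
mass ratio = exp(dv/ve) = exp(1809.9/33066.062470) = 1.05626160
m_prop = m_dry * (mr - 1) = 4293.9 * (1.05626160 - 1)
m_prop = 241.5817 kg

241.5817 kg


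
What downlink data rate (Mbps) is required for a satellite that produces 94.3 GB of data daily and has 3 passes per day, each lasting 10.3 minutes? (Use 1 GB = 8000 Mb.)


total contact time = 3 * 10.3 * 60 = 1854.0000 s
data = 94.3 GB = 754400.0000 Mb
rate = 754400.0000 / 1854.0000 = 406.9040 Mbps

406.9040 Mbps


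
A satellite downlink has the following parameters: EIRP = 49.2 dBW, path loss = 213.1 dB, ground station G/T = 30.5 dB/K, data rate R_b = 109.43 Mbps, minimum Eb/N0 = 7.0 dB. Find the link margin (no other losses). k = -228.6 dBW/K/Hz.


C/N0 = EIRP - FSPL + G/T - k = 49.2 - 213.1 + 30.5 - (-228.6)
C/N0 = 95.2000 dB-Hz
R_b = 109.43 Mbps = 1.0943e+08 bps -> 10*log10(R_b) = 80.3914 dB-Hz
Eb/N0 = C/N0 - 10*log10(R_b) = 95.2000 - 80.3914 = 14.8086 dB
Margin = Eb/N0 - Eb/N0_req = 14.8086 - 7.0 = 7.8086 dB (link closes)

7.8086 dB


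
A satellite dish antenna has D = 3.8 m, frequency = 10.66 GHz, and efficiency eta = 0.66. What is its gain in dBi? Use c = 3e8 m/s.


lambda = c/f = 3e8 / 1.066e+10 = 0.02814259 m
G = eta*(pi*D/lambda)^2 = 0.66*(pi*3.8/0.02814259)^2
G = 118763.4415 (linear)
G = 10*log10(118763.4415) = 50.7468 dBi

50.7468 dBi


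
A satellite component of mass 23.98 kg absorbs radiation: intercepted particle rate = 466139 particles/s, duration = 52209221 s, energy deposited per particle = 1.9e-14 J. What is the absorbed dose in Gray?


Total energy deposited = rate * time * E_per
  = 466139 * 52209221 * 1.9e-14 = 0.4623983 J
Dose = E_total / mass = 0.4623983 / 23.98
Dose = 0.01928267 Gy

0.0193 Gy


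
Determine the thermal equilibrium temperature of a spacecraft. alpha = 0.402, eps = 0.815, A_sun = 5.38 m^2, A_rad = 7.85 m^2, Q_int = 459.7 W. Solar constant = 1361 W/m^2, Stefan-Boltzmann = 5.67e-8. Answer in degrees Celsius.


Numerator = alpha*S*A_sun + Q_int = 0.402*1361*5.38 + 459.7 = 3403.2164 W
Denominator = eps*sigma*A_rad = 0.815*5.67e-8*7.85 = 3.6275242e-07 W/K^4
T^4 = 9.3816502e+09 K^4
T = 311.2217 K = 38.0717 C

38.0717 degrees Celsius


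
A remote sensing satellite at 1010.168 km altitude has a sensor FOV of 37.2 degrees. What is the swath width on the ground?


FOV = 37.2 deg = 0.6492625 rad
swath = 2 * alt * tan(FOV/2) = 2 * 1010.168 * tan(0.3246312)
swath = 2 * 1010.168 * 0.3365372
swath = 679.9182 km

679.9182 km


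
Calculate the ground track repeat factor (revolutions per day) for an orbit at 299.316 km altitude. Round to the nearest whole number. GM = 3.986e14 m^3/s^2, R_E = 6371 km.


r = 6.670316e+06 m
T = 2*pi*sqrt(r^3/mu) = 5421.6420 s = 90.3607 min
revs/day = 1440 / 90.3607 = 15.9361
Rounded: 16 revolutions per day

16 revolutions per day


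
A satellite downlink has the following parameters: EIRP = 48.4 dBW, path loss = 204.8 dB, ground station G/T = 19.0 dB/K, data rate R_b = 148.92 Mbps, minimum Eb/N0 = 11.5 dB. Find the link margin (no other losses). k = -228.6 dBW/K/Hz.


C/N0 = EIRP - FSPL + G/T - k = 48.4 - 204.8 + 19.0 - (-228.6)
C/N0 = 91.2000 dB-Hz
R_b = 148.92 Mbps = 1.4892e+08 bps -> 10*log10(R_b) = 81.7295 dB-Hz
Eb/N0 = C/N0 - 10*log10(R_b) = 91.2000 - 81.7295 = 9.4705 dB
Margin = Eb/N0 - Eb/N0_req = 9.4705 - 11.5 = -2.0295 dB (negative margin: link does not close)

-2.0295 dB


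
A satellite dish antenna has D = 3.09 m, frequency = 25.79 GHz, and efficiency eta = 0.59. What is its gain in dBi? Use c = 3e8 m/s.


lambda = c/f = 3e8 / 2.579e+10 = 0.01163242 m
G = eta*(pi*D/lambda)^2 = 0.59*(pi*3.09/0.01163242)^2
G = 410893.1401 (linear)
G = 10*log10(410893.1401) = 56.1373 dBi

56.1373 dBi


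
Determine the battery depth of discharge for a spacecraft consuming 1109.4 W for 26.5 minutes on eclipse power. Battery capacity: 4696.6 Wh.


E_used = P * t / 60 = 1109.4 * 26.5 / 60 = 489.9850 Wh
DOD = E_used / E_total * 100 = 489.9850 / 4696.6 * 100
DOD = 10.4328 %

10.4328 %


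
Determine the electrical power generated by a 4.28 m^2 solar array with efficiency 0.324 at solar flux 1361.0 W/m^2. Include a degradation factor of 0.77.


P = area * eta * S * degradation
P = 4.28 * 0.324 * 1361.0 * 0.77
P = 1453.2410 W

1453.2410 W


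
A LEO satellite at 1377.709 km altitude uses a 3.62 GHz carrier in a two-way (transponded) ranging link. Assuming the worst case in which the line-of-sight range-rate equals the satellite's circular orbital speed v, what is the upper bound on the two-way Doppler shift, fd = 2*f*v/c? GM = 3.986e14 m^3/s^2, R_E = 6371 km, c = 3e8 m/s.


r = 7.748709e+06 m
v = sqrt(mu/r) = 7172.2261 m/s (worst-case radial velocity)
f = 3.62 GHz = 3.62e+09 Hz
fd = 2*f*v/c = 2*3.62e+09*7172.2261/3.0e+08
fd = 173089.7230 Hz

173089.7230 Hz


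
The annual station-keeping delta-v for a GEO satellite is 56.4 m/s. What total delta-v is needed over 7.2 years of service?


dV = rate * years = 56.4 * 7.2
dV = 406.0800 m/s

406.0800 m/s


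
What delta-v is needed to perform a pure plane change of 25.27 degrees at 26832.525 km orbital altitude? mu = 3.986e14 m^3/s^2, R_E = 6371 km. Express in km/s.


r = 33203.5250 km = 3.3203525e+07 m
V = sqrt(mu/r) = 3464.7871 m/s
di = 25.27 deg = 0.4410447 rad
dV = 2*V*sin(di/2) = 2*3464.7871*sin(0.2205224)
dV = 1515.7706 m/s = 1.5158 km/s

1.5158 km/s


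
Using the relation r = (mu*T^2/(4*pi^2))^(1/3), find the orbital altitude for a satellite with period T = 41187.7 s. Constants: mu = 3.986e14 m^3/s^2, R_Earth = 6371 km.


T = 41187.7 s
r = (mu*T^2/(4*pi^2))^(1/3) = (3.986e14 * 41187.7^2 / (4*pi^2))^(1/3)
r = 2.5777307e+07 m = 25777.3071 km
alt = r - R_E = 25777.3071 - 6371 = 19406.3071 km

19406.3071 km


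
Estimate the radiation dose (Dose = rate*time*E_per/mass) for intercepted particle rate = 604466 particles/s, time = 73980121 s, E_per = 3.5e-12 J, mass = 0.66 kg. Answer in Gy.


Total energy deposited = rate * time * E_per
  = 604466 * 73980121 * 3.5e-12 = 156.5146 J
Dose = E_total / mass = 156.5146 / 0.66
Dose = 237.1434 Gy

237.1434 Gy


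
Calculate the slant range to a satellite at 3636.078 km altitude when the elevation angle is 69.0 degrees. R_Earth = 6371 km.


h = 3636.078 km, el = 69.0 deg
d = -R_E*sin(el) + sqrt((R_E*sin(el))^2 + 2*R_E*h + h^2)
d = -6371.0000*sin(1.2043) + sqrt((6371.0000*0.9335804)^2 + 2*6371.0000*3636.078 + 3636.078^2)
d = 3795.2993 km

3795.2993 km


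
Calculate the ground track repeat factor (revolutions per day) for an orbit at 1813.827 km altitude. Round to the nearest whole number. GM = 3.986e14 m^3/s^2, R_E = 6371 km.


r = 8.184827e+06 m
T = 2*pi*sqrt(r^3/mu) = 7369.2871 s = 122.8215 min
revs/day = 1440 / 122.8215 = 11.7243
Rounded: 12 revolutions per day

12 revolutions per day


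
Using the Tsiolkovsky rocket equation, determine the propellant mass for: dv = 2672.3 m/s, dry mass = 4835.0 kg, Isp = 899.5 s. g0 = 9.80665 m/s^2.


ve = Isp * g0 = 899.5 * 9.80665 = 8821.081675 m/s
mass ratio = exp(dv/ve) = exp(2672.3/8821.081675) = 1.35383960
m_prop = m_dry * (mr - 1) = 4835.0 * (1.35383960 - 1)
m_prop = 1710.8145 kg

1710.8145 kg


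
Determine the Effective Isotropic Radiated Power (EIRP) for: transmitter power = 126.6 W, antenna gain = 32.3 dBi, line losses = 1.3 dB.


Pt = 126.6 W = 21.0243 dBW
EIRP = Pt_dBW + Gt - losses = 21.0243 + 32.3 - 1.3 = 52.0243 dBW

52.0243 dBW


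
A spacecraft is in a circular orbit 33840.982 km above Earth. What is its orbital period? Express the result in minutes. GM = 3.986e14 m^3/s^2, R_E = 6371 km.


r = 40211.9820 km = 4.0211982e+07 m
T = 2*pi*sqrt(r^3/mu) = 2*pi*sqrt(6.5022915e+22 / 3.986e14)
T = 80249.8890 s = 1337.4982 min

1337.4982 minutes


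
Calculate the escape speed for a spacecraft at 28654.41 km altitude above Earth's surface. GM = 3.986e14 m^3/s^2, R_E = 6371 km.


r = 6371.0 + 28654.41 = 35025.4100 km = 3.502541e+07 m
v_esc = sqrt(2*mu/r) = sqrt(2*3.986e14 / 3.502541e+07)
v_esc = 4770.8090 m/s = 4.7708 km/s

4.7708 km/s


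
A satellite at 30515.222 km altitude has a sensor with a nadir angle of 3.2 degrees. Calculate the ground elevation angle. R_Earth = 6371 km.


r = R_E + alt = 36886.2220 km
Law of sines in the satellite / Earth-center / ground-point triangle:
  sin(nadir)/R_E = sin(90 + el)/r  =>  cos(el) = (r/R_E)*sin(nadir)
cos(el) = (36886.2220 / 6371.0000) * sin(3.2 deg) = 0.3231901
el = arccos(0.3231901) = 71.1440 deg
(Earth-central angle = 90 - nadir - el = 15.6560 deg)

71.1440 degrees


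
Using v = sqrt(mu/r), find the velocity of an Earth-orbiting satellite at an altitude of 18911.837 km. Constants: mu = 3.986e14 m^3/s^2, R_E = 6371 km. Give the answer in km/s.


r = R_E + alt = 6371.0 + 18911.837 = 25282.8370 km = 2.5282837e+07 m
v = sqrt(mu/r) = sqrt(3.986e14 / 2.5282837e+07) = 3970.5964 m/s = 3.9706 km/s

3.9706 km/s


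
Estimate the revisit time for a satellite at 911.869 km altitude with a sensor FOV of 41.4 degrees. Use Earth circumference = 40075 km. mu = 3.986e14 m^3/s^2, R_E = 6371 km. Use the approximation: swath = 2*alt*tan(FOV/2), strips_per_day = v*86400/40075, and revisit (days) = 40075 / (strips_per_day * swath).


swath = 2*911.869*tan(0.3612832) = 689.1332 km
v = sqrt(mu/r) = 7398.0523 m/s = 7.3981 km/s
strips/day = v*86400/40075 = 7.3981*86400/40075 = 15.9499
coverage/day = strips * swath = 15.9499 * 689.1332 = 10991.5961 km
revisit = 40075 / 10991.5961 = 3.6460 days

3.6460 days


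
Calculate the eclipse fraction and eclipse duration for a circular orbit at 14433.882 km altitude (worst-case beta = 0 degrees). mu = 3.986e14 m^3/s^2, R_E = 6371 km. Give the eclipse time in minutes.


r = 20804.8820 km
T = 497.7461 min
Eclipse fraction = arcsin(R_E/r)/pi = arcsin(6371.0000/20804.8820)/pi
= arcsin(0.3062262)/pi = 0.09906639
Eclipse duration = 0.09906639 * 497.7461 = 49.3099 min

49.3099 minutes


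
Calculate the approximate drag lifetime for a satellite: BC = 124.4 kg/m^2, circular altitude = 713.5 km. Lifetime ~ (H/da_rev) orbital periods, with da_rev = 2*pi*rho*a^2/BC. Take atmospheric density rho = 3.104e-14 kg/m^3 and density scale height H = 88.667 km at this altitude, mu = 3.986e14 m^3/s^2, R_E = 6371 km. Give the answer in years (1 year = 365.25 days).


a = R_E + alt = 7084.5000 km = 7.0845e+06 m
da_rev = 2*pi*rho*a^2/BC = 2*pi*3.104e-14*(7.0845e+06)^2/124.4 = 0.078686388 m per revolution
N = H/da_rev = 88667.0000 m / 0.078686388 m = 1.1268404e+06 revolutions
P = 2*pi*sqrt(a^3/mu) = 5934.3756 s
lifetime = N*P = 1.1268404e+06 * 5934.3756 = 6.6870941e+09 s = 77396.9221 days
years = 77396.9221 / 365.25 = 211.9012 years

211.9012 years


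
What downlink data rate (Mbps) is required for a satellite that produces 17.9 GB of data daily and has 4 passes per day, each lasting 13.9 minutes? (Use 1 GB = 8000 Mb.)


total contact time = 4 * 13.9 * 60 = 3336.0000 s
data = 17.9 GB = 143200.0000 Mb
rate = 143200.0000 / 3336.0000 = 42.9257 Mbps

42.9257 Mbps


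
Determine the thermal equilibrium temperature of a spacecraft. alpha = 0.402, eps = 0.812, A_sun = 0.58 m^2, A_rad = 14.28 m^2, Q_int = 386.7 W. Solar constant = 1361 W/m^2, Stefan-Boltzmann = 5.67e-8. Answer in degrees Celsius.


Numerator = alpha*S*A_sun + Q_int = 0.402*1361*0.58 + 386.7 = 704.0308 W
Denominator = eps*sigma*A_rad = 0.812*5.67e-8*14.28 = 6.5745691e-07 W/K^4
T^4 = 1.0708394e+09 K^4
T = 180.8969 K = -92.2531 C

-92.2531 degrees Celsius


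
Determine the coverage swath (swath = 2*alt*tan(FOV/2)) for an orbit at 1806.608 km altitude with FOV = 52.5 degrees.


FOV = 52.5 deg = 0.9162979 rad
swath = 2 * alt * tan(FOV/2) = 2 * 1806.608 * tan(0.4581489)
swath = 2 * 1806.608 * 0.4931454
swath = 1781.8409 km

1781.8409 km


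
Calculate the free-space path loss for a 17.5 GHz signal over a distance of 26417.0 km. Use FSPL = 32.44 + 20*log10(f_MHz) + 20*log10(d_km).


f = 17.5 GHz = 17500.0000 MHz
d = 26417.0 km
FSPL = 32.44 + 20*log10(17500.0000) + 20*log10(26417.0)
FSPL = 32.44 + 84.8608 + 88.4377
FSPL = 205.7384 dB

205.7384 dB


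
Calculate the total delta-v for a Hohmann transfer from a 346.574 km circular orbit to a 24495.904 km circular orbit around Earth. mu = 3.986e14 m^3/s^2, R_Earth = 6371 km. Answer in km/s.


r1 = 6717.5740 km = 6.717574e+06 m
r2 = 30866.9040 km = 3.0866904e+07 m
dv1 = sqrt(mu/r1)*(sqrt(2*r2/(r1+r2)) - 1) = 2169.2859 m/s
dv2 = sqrt(mu/r2)*(1 - sqrt(2*r1/(r1+r2))) = 1445.0185 m/s
total dv = |dv1| + |dv2| = 2169.2859 + 1445.0185 = 3614.3044 m/s = 3.6143 km/s

3.6143 km/s


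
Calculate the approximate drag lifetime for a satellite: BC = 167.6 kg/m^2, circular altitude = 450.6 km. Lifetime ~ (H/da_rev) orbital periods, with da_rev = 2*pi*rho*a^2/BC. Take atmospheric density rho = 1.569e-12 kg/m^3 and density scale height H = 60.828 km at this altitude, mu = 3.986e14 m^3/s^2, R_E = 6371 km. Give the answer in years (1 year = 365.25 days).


a = R_E + alt = 6821.6000 km = 6.8216e+06 m
da_rev = 2*pi*rho*a^2/BC = 2*pi*1.569e-12*(6.8216e+06)^2/167.6 = 2.737167 m per revolution
N = H/da_rev = 60828.0000 m / 2.737167 m = 22222.9771 revolutions
P = 2*pi*sqrt(a^3/mu) = 5607.1296 s
lifetime = N*P = 22222.9771 * 5607.1296 = 1.2460711e+08 s = 1442.2120 days
years = 1442.2120 / 365.25 = 3.9486 years

3.9486 years


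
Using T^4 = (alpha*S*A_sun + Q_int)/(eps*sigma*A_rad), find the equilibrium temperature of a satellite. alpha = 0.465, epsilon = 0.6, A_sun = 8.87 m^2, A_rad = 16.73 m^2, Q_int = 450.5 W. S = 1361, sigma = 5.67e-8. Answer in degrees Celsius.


Numerator = alpha*S*A_sun + Q_int = 0.465*1361*8.87 + 450.5 = 6064.0125 W
Denominator = eps*sigma*A_rad = 0.6*5.67e-8*16.73 = 5.691546e-07 W/K^4
T^4 = 1.0654421e+10 K^4
T = 321.2791 K = 48.1291 C

48.1291 degrees Celsius


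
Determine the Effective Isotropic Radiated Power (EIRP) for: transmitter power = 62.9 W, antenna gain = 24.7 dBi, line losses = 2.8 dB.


Pt = 62.9 W = 17.9865 dBW
EIRP = Pt_dBW + Gt - losses = 17.9865 + 24.7 - 2.8 = 39.8865 dBW

39.8865 dBW


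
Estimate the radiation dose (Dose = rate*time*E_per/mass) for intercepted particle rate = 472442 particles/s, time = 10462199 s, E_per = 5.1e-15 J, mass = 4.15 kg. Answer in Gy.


Total energy deposited = rate * time * E_per
  = 472442 * 10462199 * 5.1e-15 = 0.02520819 J
Dose = E_total / mass = 0.02520819 / 4.15
Dose = 0.006074262 Gy

0.0061 Gy


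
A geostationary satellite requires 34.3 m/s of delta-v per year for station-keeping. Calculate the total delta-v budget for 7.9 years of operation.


dV = rate * years = 34.3 * 7.9
dV = 270.9700 m/s

270.9700 m/s


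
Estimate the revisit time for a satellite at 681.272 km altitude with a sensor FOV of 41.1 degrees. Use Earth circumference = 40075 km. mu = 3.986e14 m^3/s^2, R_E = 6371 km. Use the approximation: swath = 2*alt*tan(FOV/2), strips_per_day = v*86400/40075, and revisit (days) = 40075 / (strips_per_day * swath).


swath = 2*681.272*tan(0.3586652) = 510.7900 km
v = sqrt(mu/r) = 7518.0311 m/s = 7.5180 km/s
strips/day = v*86400/40075 = 7.5180*86400/40075 = 16.2086
coverage/day = strips * swath = 16.2086 * 510.7900 = 8279.1689 km
revisit = 40075 / 8279.1689 = 4.8405 days

4.8405 days


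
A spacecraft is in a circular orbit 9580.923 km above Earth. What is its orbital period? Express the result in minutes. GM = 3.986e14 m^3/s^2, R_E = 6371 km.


r = 15951.9230 km = 1.5951923e+07 m
T = 2*pi*sqrt(r^3/mu) = 2*pi*sqrt(4.0591877e+21 / 3.986e14)
T = 20050.7577 s = 334.1793 min

334.1793 minutes


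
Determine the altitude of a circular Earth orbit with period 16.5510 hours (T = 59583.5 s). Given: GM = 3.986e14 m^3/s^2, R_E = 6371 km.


T = 59583.5 s
r = (mu*T^2/(4*pi^2))^(1/3) = (3.986e14 * 59583.5^2 / (4*pi^2))^(1/3)
r = 3.2971841e+07 m = 32971.8407 km
alt = r - R_E = 32971.8407 - 6371 = 26600.8407 km

26600.8407 km


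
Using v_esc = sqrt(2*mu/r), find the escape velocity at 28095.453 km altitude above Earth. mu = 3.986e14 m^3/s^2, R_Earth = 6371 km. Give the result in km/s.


r = 6371.0 + 28095.453 = 34466.4530 km = 3.4466453e+07 m
v_esc = sqrt(2*mu/r) = sqrt(2*3.986e14 / 3.4466453e+07)
v_esc = 4809.3385 m/s = 4.8093 km/s

4.8093 km/s


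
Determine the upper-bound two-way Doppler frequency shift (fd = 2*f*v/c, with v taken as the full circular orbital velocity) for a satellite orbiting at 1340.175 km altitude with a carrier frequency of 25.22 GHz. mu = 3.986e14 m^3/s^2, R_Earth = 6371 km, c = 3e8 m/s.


r = 7.711175e+06 m
v = sqrt(mu/r) = 7189.6602 m/s (worst-case radial velocity)
f = 25.22 GHz = 2.522e+10 Hz
fd = 2*f*v/c = 2*2.522e+10*7189.6602/3.0e+08
fd = 1.2088215e+06 Hz

1.2088e+06 Hz


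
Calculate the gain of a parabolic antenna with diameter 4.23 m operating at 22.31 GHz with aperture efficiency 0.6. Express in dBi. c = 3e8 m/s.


lambda = c/f = 3e8 / 2.231e+10 = 0.01344688 m
G = eta*(pi*D/lambda)^2 = 0.6*(pi*4.23/0.01344688)^2
G = 585987.5131 (linear)
G = 10*log10(585987.5131) = 57.6789 dBi

57.6789 dBi


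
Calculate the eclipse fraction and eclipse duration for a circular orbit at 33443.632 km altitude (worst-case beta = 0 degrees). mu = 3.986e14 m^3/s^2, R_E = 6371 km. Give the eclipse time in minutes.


r = 39814.6320 km
T = 1317.7227 min
Eclipse fraction = arcsin(R_E/r)/pi = arcsin(6371.0000/39814.6320)/pi
= arcsin(0.1600165)/pi = 0.05115476
Eclipse duration = 0.05115476 * 1317.7227 = 67.4078 min

67.4078 minutes


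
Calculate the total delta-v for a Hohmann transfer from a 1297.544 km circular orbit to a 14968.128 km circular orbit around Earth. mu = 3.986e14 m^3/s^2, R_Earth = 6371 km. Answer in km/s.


r1 = 7668.5440 km = 7.668544e+06 m
r2 = 21339.1280 km = 2.1339128e+07 m
dv1 = sqrt(mu/r1)*(sqrt(2*r2/(r1+r2)) - 1) = 1535.3684 m/s
dv2 = sqrt(mu/r2)*(1 - sqrt(2*r1/(r1+r2))) = 1179.3107 m/s
total dv = |dv1| + |dv2| = 1535.3684 + 1179.3107 = 2714.6791 m/s = 2.7147 km/s

2.7147 km/s


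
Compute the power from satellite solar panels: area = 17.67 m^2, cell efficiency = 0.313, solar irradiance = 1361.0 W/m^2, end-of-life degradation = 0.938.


P = area * eta * S * degradation
P = 17.67 * 0.313 * 1361.0 * 0.938
P = 7060.6039 W

7060.6039 W


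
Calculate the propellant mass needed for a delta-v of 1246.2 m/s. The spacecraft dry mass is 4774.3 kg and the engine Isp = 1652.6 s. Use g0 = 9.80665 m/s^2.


ve = Isp * g0 = 1652.6 * 9.80665 = 16206.469790 m/s
mass ratio = exp(dv/ve) = exp(1246.2/16206.469790) = 1.07992891
m_prop = m_dry * (mr - 1) = 4774.3 * (1.07992891 - 1)
m_prop = 381.6046 kg

381.6046 kg


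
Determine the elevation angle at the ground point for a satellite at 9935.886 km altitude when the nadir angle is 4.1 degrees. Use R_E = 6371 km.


r = R_E + alt = 16306.8860 km
Law of sines in the satellite / Earth-center / ground-point triangle:
  sin(nadir)/R_E = sin(90 + el)/r  =>  cos(el) = (r/R_E)*sin(nadir)
cos(el) = (16306.8860 / 6371.0000) * sin(4.1 deg) = 0.1830012
el = arccos(0.1830012) = 79.4554 deg
(Earth-central angle = 90 - nadir - el = 6.4446 deg)

79.4554 degrees


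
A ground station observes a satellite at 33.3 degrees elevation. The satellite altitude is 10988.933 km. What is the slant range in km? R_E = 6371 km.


h = 10988.933 km, el = 33.3 deg
d = -R_E*sin(el) + sqrt((R_E*sin(el))^2 + 2*R_E*h + h^2)
d = -6371.0000*sin(0.5811946) + sqrt((6371.0000*0.5490228)^2 + 2*6371.0000*10988.933 + 10988.933^2)
d = 13025.2628 km

13025.2628 km


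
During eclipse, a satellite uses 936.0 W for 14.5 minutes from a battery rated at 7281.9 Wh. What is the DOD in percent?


E_used = P * t / 60 = 936.0 * 14.5 / 60 = 226.2000 Wh
DOD = E_used / E_total * 100 = 226.2000 / 7281.9 * 100
DOD = 3.1063 %

3.1063 %


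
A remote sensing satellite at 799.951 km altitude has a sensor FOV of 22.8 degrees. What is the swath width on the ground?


FOV = 22.8 deg = 0.3979351 rad
swath = 2 * alt * tan(FOV/2) = 2 * 799.951 * tan(0.1989675)
swath = 2 * 799.951 * 0.2016354
swath = 322.5968 km

322.5968 km


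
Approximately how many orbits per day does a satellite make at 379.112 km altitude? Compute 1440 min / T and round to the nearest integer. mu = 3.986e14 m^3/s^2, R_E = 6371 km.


r = 6.750112e+06 m
T = 2*pi*sqrt(r^3/mu) = 5519.2198 s = 91.9870 min
revs/day = 1440 / 91.9870 = 15.6544
Rounded: 16 revolutions per day

16 revolutions per day


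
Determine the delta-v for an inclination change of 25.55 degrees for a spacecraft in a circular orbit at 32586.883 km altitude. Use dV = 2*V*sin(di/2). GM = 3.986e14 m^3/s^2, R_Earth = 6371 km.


r = 38957.8830 km = 3.8957883e+07 m
V = sqrt(mu/r) = 3198.6813 m/s
di = 25.55 deg = 0.4459316 rad
dV = 2*V*sin(di/2) = 2*3198.6813*sin(0.2229658)
dV = 1414.6039 m/s = 1.4146 km/s

1.4146 km/s


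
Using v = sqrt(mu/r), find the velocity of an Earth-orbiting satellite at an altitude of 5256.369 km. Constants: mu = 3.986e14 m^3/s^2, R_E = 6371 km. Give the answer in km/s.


r = R_E + alt = 6371.0 + 5256.369 = 11627.3690 km = 1.1627369e+07 m
v = sqrt(mu/r) = sqrt(3.986e14 / 1.1627369e+07) = 5855.0138 m/s = 5.8550 km/s

5.8550 km/s


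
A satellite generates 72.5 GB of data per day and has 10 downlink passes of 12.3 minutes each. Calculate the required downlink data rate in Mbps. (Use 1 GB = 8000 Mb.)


total contact time = 10 * 12.3 * 60 = 7380.0000 s
data = 72.5 GB = 580000.0000 Mb
rate = 580000.0000 / 7380.0000 = 78.5908 Mbps

78.5908 Mbps


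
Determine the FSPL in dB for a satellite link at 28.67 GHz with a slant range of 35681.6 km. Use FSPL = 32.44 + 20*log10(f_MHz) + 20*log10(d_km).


f = 28.67 GHz = 28670.0000 MHz
d = 35681.6 km
FSPL = 32.44 + 20*log10(28670.0000) + 20*log10(35681.6)
FSPL = 32.44 + 89.1486 + 91.0489
FSPL = 212.6374 dB

212.6374 dB


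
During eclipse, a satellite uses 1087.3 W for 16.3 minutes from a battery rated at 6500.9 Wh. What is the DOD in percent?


E_used = P * t / 60 = 1087.3 * 16.3 / 60 = 295.3832 Wh
DOD = E_used / E_total * 100 = 295.3832 / 6500.9 * 100
DOD = 4.5437 %

4.5437 %


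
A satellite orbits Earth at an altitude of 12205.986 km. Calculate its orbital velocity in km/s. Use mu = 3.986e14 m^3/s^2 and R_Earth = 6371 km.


r = R_E + alt = 6371.0 + 12205.986 = 18576.9860 km = 1.8576986e+07 m
v = sqrt(mu/r) = sqrt(3.986e14 / 1.8576986e+07) = 4632.1330 m/s = 4.6321 km/s

4.6321 km/s


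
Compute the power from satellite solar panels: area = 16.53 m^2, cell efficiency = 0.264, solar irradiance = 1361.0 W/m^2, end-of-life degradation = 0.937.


P = area * eta * S * degradation
P = 16.53 * 0.264 * 1361.0 * 0.937
P = 5565.1195 W

5565.1195 W


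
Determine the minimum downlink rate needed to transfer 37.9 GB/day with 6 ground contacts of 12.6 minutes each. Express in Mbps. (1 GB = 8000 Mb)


total contact time = 6 * 12.6 * 60 = 4536.0000 s
data = 37.9 GB = 303200.0000 Mb
rate = 303200.0000 / 4536.0000 = 66.8430 Mbps

66.8430 Mbps


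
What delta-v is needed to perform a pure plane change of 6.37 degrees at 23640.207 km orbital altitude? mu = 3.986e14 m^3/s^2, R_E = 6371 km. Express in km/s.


r = 30011.2070 km = 3.0011207e+07 m
V = sqrt(mu/r) = 3644.4074 m/s
di = 6.37 deg = 0.1111775 rad
dV = 2*V*sin(di/2) = 2*3644.4074*sin(0.05558874)
dV = 404.9674 m/s = 0.4049674 km/s

0.4050 km/s


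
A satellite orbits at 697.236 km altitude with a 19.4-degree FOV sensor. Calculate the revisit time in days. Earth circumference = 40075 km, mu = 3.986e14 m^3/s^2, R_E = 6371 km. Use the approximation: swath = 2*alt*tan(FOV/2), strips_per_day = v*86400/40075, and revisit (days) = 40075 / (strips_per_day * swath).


swath = 2*697.236*tan(0.1692969) = 238.3615 km
v = sqrt(mu/r) = 7509.5364 m/s = 7.5095 km/s
strips/day = v*86400/40075 = 7.5095*86400/40075 = 16.1902
coverage/day = strips * swath = 16.1902 * 238.3615 = 3859.1298 km
revisit = 40075 / 3859.1298 = 10.3845 days

10.3845 days


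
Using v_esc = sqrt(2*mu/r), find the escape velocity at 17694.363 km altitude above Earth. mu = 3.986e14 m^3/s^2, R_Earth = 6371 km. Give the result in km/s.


r = 6371.0 + 17694.363 = 24065.3630 km = 2.4065363e+07 m
v_esc = sqrt(2*mu/r) = sqrt(2*3.986e14 / 2.4065363e+07)
v_esc = 5755.5580 m/s = 5.7556 km/s

5.7556 km/s


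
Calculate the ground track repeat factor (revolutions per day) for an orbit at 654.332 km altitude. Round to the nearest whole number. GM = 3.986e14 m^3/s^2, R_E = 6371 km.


r = 7.025332e+06 m
T = 2*pi*sqrt(r^3/mu) = 5860.1873 s = 97.6698 min
revs/day = 1440 / 97.6698 = 14.7436
Rounded: 15 revolutions per day

15 revolutions per day


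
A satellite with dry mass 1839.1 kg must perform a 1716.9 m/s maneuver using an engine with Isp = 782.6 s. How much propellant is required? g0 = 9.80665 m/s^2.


ve = Isp * g0 = 782.6 * 9.80665 = 7674.684290 m/s
mass ratio = exp(dv/ve) = exp(1716.9/7674.684290) = 1.25070767
m_prop = m_dry * (mr - 1) = 1839.1 * (1.25070767 - 1)
m_prop = 461.0765 kg

461.0765 kg
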